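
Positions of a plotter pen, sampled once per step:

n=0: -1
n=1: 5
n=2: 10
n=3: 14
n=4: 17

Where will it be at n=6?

Taking differences between consecutive positions: +6, +5, +4, +3. These grow by -1 each step.
step 5: 17 + 2 → 19
step 6: 19 + 1 → 20

20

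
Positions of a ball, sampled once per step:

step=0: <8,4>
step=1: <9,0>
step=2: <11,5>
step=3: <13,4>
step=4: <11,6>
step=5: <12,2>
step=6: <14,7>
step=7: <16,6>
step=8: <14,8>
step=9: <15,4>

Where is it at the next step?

The moves between consecutive positions are <+1,-4>, <+2,+5>, <+2,-1>, <-2,+2>, <+1,-4>, <+2,+5>, <+2,-1>, <-2,+2>, <+1,-4>; they repeat the 4-cycle [<+1,-4>, <+2,+5>, <+2,-1>, <-2,+2>].
step 10: apply <+2,+5> → <17,9>

<17,9>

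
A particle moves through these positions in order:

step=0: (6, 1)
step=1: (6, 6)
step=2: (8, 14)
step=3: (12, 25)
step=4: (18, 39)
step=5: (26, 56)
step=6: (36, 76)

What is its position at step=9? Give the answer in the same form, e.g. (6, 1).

Taking differences between consecutive positions: (+0, +5), (+2, +8), (+4, +11), (+6, +14), (+8, +17), (+10, +20). These grow by (+2, +3) each step.
step 7: (36, 76) + (+12, +23) → (48, 99)
step 8: (48, 99) + (+14, +26) → (62, 125)
step 9: (62, 125) + (+16, +29) → (78, 154)

(78, 154)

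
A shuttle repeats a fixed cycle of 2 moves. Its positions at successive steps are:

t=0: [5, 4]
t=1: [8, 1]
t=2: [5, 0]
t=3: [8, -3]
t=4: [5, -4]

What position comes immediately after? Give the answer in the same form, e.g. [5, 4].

[8, -7]

Step-to-step displacements: [+3, -3], [-3, -1], [+3, -3], [-3, -1] — a repeating cycle of length 2.
step 5: apply [+3, -3] → [8, -7]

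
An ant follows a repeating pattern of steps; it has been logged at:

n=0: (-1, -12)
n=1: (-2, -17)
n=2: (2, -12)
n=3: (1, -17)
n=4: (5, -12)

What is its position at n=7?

Differencing gives (-1, -5), (+4, +5), (-1, -5), (+4, +5). This is the pattern (-1, -5), (+4, +5) repeated.
step 5: apply (-1, -5) → (4, -17)
step 6: apply (+4, +5) → (8, -12)
step 7: apply (-1, -5) → (7, -17)

(7, -17)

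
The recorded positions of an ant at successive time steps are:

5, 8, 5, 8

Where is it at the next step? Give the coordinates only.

Step-to-step displacements: +3, -3, +3; each is -1× the previous.
step 4: 8 − 3 → 5

5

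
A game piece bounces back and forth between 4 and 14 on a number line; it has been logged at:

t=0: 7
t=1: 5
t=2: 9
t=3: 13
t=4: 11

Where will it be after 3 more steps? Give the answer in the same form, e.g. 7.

The value reflects between 4 and 14, moving 4 per step.
  step 5: 11 → 7
  step 6: 7 → 5
  step 7: 5 → 9

9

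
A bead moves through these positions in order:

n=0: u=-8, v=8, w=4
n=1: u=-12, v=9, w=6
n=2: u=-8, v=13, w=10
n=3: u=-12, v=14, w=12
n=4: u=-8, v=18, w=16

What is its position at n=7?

u=-12, v=24, w=24

Step-to-step displacements: (-4,+1,+2), (+4,+4,+4), (-4,+1,+2), (+4,+4,+4) — a repeating cycle of length 2.
step 5: apply (-4,+1,+2) → u=-12, v=19, w=18
step 6: apply (+4,+4,+4) → u=-8, v=23, w=22
step 7: apply (-4,+1,+2) → u=-12, v=24, w=24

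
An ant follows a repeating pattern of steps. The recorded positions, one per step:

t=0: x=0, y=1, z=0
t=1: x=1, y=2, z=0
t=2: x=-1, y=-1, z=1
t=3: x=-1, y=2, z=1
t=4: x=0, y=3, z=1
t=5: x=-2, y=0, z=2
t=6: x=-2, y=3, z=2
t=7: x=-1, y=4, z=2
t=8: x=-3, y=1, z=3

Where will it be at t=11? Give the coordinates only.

x=-4, y=2, z=4

The moves between consecutive positions are (+1, +1, +0), (-2, -3, +1), (+0, +3, +0), (+1, +1, +0), (-2, -3, +1), (+0, +3, +0), (+1, +1, +0), (-2, -3, +1); they repeat the 3-cycle [(+1, +1, +0), (-2, -3, +1), (+0, +3, +0)].
step 9: apply (+0, +3, +0) → x=-3, y=4, z=3
step 10: apply (+1, +1, +0) → x=-2, y=5, z=3
step 11: apply (-2, -3, +1) → x=-4, y=2, z=4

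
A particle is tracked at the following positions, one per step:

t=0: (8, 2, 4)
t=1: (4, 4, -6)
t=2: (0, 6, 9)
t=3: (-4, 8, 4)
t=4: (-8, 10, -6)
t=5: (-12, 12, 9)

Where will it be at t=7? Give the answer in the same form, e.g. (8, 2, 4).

(-20, 16, -6)

First: linear, -4 per step → -20 at step 7.
Second: linear, +2 per step → 16 at step 7.
Third: cycles through 4, -6, 9 every 3 steps. Step 7 lands at position 1 of the cycle → -6.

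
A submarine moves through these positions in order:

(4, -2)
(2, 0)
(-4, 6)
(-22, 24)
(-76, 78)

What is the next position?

(-238, 240)

Step-to-step displacements: (-2, +2), (-6, +6), (-18, +18), (-54, +54); each is 3× the previous.
step 5: (-76, 78) + (-162, +162) → (-238, 240)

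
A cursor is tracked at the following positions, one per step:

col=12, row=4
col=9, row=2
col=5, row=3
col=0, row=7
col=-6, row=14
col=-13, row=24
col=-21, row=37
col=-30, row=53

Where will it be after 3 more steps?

col=-63, row=119

First differences are (-3, -2), (-4, +1), (-5, +4), (-6, +7), (-7, +10), (-8, +13), (-9, +16); their common second difference is (-1, +3) (constant acceleration).
step 8: col=-30, row=53 + (-10, +19) → col=-40, row=72
step 9: col=-40, row=72 + (-11, +22) → col=-51, row=94
step 10: col=-51, row=94 + (-12, +25) → col=-63, row=119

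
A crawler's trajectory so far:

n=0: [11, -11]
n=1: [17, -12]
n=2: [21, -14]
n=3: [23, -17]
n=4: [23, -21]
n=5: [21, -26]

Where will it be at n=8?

First differences are [+6, -1], [+4, -2], [+2, -3], [+0, -4], [-2, -5]; their common second difference is [-2, -1] (constant acceleration).
step 6: [21, -26] + [-4, -6] → [17, -32]
step 7: [17, -32] + [-6, -7] → [11, -39]
step 8: [11, -39] + [-8, -8] → [3, -47]

[3, -47]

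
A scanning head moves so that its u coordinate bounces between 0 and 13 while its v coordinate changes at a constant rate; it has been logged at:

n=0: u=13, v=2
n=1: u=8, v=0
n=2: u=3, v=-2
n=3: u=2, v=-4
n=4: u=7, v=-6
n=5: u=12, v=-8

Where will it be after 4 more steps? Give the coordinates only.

u=6, v=-16

The u coordinate reflects between 0 and 13, moving 5 per step.
  step 6: 12 → 9
  step 7: 9 → 4
  step 8: 4 → 1
  step 9: 1 → 6
The v coordinate changes by -2 each step: at step 9 it is -16.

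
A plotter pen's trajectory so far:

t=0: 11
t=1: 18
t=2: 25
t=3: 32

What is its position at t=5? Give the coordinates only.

46

Each step adds +7 to the position.
step 4: 32 + 7 → 39
step 5: 39 + 7 → 46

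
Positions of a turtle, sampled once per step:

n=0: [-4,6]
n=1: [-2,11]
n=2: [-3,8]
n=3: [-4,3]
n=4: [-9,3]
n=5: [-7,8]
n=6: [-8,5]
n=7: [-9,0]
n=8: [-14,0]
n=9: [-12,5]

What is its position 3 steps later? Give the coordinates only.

[-19,-3]

Step-to-step displacements: [+2,+5], [-1,-3], [-1,-5], [-5,+0], [+2,+5], [-1,-3], [-1,-5], [-5,+0], [+2,+5] — a repeating cycle of length 4.
step 10: apply [-1,-3] → [-13,2]
step 11: apply [-1,-5] → [-14,-3]
step 12: apply [-5,+0] → [-19,-3]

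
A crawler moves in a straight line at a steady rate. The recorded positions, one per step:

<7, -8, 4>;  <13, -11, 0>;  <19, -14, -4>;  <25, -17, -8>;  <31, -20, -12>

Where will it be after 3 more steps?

Each step adds <+6, -3, -4> to the position.
step 5: <31, -20, -12> + <+6, -3, -4> → <37, -23, -16>
step 6: <37, -23, -16> + <+6, -3, -4> → <43, -26, -20>
step 7: <43, -26, -20> + <+6, -3, -4> → <49, -29, -24>

<49, -29, -24>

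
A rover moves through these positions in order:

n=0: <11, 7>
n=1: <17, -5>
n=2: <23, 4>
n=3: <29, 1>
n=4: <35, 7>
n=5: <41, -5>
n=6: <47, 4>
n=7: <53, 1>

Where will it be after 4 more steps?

<77, 1>

The first coordinate changes by +6 each step, so at step 11 it is 11 + 11·(6) = 77.
The second coordinate repeats the cycle [7, -5, 4, 1] with period 4; step 11 mod 4 = 3, giving 1.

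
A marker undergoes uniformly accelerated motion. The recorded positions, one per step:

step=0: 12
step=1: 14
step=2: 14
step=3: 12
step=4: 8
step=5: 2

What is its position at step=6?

-6

Taking differences between consecutive positions: +2, +0, -2, -4, -6. These grow by -2 each step.
step 6: 2 − 8 → -6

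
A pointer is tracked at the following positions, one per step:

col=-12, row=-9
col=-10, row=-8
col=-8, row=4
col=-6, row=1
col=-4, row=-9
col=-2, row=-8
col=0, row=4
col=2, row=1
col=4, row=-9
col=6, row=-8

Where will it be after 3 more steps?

The col coordinate changes by +2 each step, so at step 12 it is -12 + 12·(2) = 12.
The row coordinate repeats the cycle [-9, -8, 4, 1] with period 4; step 12 mod 4 = 0, giving -9.

col=12, row=-9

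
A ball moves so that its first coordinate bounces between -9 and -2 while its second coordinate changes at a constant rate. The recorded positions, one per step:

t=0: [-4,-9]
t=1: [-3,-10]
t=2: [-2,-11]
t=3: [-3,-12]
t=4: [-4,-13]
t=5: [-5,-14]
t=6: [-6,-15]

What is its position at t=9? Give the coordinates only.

The first coordinate travels 1 per step and bounces off the walls at -9 and -2.
  step 7: -6 → -7
  step 8: -7 → -8
  step 9: -8 → -9
The second coordinate changes by -1 each step: at step 9 it is -18.

[-9,-18]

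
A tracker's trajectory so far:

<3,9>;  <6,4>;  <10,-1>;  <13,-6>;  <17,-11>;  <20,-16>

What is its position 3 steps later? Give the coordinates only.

Differencing gives <+3,-5>, <+4,-5>, <+3,-5>, <+4,-5>, <+3,-5>. This is the pattern <+3,-5>, <+4,-5> repeated.
step 6: apply <+4,-5> → <24,-21>
step 7: apply <+3,-5> → <27,-26>
step 8: apply <+4,-5> → <31,-31>

<31,-31>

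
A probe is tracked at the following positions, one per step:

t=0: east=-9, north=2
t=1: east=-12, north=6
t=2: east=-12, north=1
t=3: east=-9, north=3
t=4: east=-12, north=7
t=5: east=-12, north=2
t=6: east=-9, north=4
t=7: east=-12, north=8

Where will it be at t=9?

east=-9, north=5

Step-to-step displacements: (-3,+4), (+0,-5), (+3,+2), (-3,+4), (+0,-5), (+3,+2), (-3,+4) — a repeating cycle of length 3.
step 8: apply (+0,-5) → east=-12, north=3
step 9: apply (+3,+2) → east=-9, north=5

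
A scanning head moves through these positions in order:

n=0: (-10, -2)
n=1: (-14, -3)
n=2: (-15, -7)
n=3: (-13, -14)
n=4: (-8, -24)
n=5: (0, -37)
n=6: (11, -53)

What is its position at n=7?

(25, -72)

Taking differences between consecutive positions: (-4, -1), (-1, -4), (+2, -7), (+5, -10), (+8, -13), (+11, -16). These grow by (+3, -3) each step.
step 7: (11, -53) + (+14, -19) → (25, -72)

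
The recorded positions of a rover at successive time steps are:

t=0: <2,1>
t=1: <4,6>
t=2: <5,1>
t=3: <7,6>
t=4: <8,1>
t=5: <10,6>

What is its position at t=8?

<14,1>

Differencing gives <+2,+5>, <+1,-5>, <+2,+5>, <+1,-5>, <+2,+5>. This is the pattern <+2,+5>, <+1,-5> repeated.
step 6: apply <+1,-5> → <11,1>
step 7: apply <+2,+5> → <13,6>
step 8: apply <+1,-5> → <14,1>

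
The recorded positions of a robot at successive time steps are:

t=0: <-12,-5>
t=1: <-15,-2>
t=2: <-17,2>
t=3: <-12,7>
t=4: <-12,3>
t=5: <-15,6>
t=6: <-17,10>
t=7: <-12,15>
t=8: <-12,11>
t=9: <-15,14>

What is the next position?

<-17,18>

Differencing gives <-3,+3>, <-2,+4>, <+5,+5>, <+0,-4>, <-3,+3>, <-2,+4>, <+5,+5>, <+0,-4>, <-3,+3>. This is the pattern <-3,+3>, <-2,+4>, <+5,+5>, <+0,-4> repeated.
step 10: apply <-2,+4> → <-17,18>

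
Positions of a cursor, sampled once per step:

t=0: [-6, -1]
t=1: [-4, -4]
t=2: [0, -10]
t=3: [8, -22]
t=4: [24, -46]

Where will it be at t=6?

[120, -190]

Step-to-step displacements: [+2, -3], [+4, -6], [+8, -12], [+16, -24]; each is 2× the previous.
step 5: [24, -46] + [+32, -48] → [56, -94]
step 6: [56, -94] + [+64, -96] → [120, -190]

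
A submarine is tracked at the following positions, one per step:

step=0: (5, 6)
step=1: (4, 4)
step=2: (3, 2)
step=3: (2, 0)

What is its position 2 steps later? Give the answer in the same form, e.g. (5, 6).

(0, -4)

The position changes by (-1, -2) every step.
step 4: (2, 0) + (-1, -2) → (1, -2)
step 5: (1, -2) + (-1, -2) → (0, -4)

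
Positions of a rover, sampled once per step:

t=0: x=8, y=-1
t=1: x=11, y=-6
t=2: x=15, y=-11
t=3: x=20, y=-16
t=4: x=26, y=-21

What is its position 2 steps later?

First differences are (+3, -5), (+4, -5), (+5, -5), (+6, -5); their common second difference is (+1, +0) (constant acceleration).
step 5: x=26, y=-21 + (+7, -5) → x=33, y=-26
step 6: x=33, y=-26 + (+8, -5) → x=41, y=-31

x=41, y=-31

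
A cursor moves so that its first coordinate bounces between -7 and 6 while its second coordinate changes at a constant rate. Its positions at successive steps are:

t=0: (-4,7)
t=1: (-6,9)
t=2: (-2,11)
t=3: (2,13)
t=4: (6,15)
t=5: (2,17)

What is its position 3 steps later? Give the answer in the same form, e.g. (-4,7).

The first coordinate reflects between -7 and 6, moving 4 per step.
  step 6: 2 → -2
  step 7: -2 → -6
  step 8: -6 → -4
The second coordinate changes by +2 each step: at step 8 it is 23.

(-4,23)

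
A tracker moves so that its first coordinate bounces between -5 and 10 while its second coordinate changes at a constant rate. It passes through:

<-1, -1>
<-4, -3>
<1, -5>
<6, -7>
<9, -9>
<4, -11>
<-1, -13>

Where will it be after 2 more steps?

<1, -17>

The first coordinate reflects between -5 and 10, moving 5 per step.
  step 7: -1 → -4
  step 8: -4 → 1
The second coordinate changes by -2 each step: at step 8 it is -17.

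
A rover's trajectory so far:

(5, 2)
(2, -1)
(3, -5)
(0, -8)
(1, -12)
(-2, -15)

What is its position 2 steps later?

(-4, -22)

Differencing gives (-3, -3), (+1, -4), (-3, -3), (+1, -4), (-3, -3). This is the pattern (-3, -3), (+1, -4) repeated.
step 6: apply (+1, -4) → (-1, -19)
step 7: apply (-3, -3) → (-4, -22)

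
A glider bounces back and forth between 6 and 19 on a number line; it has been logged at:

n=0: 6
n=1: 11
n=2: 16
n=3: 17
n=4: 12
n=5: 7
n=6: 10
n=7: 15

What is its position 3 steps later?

The value reflects between 6 and 19, moving 5 per step.
  step 8: 15 → 18
  step 9: 18 → 13
  step 10: 13 → 8

8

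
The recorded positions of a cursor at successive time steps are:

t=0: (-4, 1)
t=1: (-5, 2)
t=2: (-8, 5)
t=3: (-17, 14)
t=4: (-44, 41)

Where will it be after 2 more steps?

(-368, 365)

Step-to-step displacements: (-1, +1), (-3, +3), (-9, +9), (-27, +27); each is 3× the previous.
step 5: (-44, 41) + (-81, +81) → (-125, 122)
step 6: (-125, 122) + (-243, +243) → (-368, 365)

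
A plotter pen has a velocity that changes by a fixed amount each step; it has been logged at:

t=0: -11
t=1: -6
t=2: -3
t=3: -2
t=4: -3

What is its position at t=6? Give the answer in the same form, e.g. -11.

First differences are +5, +3, +1, -1; their common second difference is -2 (constant acceleration).
step 5: -3 − 3 → -6
step 6: -6 − 5 → -11

-11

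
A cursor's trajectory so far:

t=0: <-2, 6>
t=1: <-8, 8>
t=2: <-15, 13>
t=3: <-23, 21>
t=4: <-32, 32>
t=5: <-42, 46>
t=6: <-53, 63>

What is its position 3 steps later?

<-92, 132>

Taking differences between consecutive positions: <-6, +2>, <-7, +5>, <-8, +8>, <-9, +11>, <-10, +14>, <-11, +17>. These grow by <-1, +3> each step.
step 7: <-53, 63> + <-12, +20> → <-65, 83>
step 8: <-65, 83> + <-13, +23> → <-78, 106>
step 9: <-78, 106> + <-14, +26> → <-92, 132>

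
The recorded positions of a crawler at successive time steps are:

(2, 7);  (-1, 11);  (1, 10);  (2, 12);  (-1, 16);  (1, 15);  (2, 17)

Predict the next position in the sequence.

Differencing gives (-3, +4), (+2, -1), (+1, +2), (-3, +4), (+2, -1), (+1, +2). This is the pattern (-3, +4), (+2, -1), (+1, +2) repeated.
step 7: apply (-3, +4) → (-1, 21)

(-1, 21)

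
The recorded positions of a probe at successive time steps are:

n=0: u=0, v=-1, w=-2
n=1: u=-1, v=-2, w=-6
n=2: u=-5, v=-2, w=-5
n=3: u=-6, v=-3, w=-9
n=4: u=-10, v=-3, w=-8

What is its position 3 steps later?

Differencing gives (-1, -1, -4), (-4, +0, +1), (-1, -1, -4), (-4, +0, +1). This is the pattern (-1, -1, -4), (-4, +0, +1) repeated.
step 5: apply (-1, -1, -4) → u=-11, v=-4, w=-12
step 6: apply (-4, +0, +1) → u=-15, v=-4, w=-11
step 7: apply (-1, -1, -4) → u=-16, v=-5, w=-15

u=-16, v=-5, w=-15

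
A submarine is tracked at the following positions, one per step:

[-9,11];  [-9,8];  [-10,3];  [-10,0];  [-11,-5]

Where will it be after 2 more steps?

[-12,-13]

Differencing gives [+0,-3], [-1,-5], [+0,-3], [-1,-5]. This is the pattern [+0,-3], [-1,-5] repeated.
step 5: apply [+0,-3] → [-11,-8]
step 6: apply [-1,-5] → [-12,-13]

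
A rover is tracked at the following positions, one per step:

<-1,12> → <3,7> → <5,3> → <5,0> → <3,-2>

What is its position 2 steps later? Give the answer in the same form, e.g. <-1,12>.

<-7,-3>

Successive displacements: <+4,-5>, <+2,-4>, <+0,-3>, <-2,-2> — each changes by <-2,+1>.
step 5: <3,-2> + <-4,-1> → <-1,-3>
step 6: <-1,-3> + <-6,+0> → <-7,-3>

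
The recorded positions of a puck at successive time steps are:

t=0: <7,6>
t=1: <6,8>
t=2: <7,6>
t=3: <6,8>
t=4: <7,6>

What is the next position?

Consecutive displacements <-1,+2>, <+1,-2>, <-1,+2>, <+1,-2> scale by a factor of -1 each step.
step 5: <7,6> + <-1,+2> → <6,8>

<6,8>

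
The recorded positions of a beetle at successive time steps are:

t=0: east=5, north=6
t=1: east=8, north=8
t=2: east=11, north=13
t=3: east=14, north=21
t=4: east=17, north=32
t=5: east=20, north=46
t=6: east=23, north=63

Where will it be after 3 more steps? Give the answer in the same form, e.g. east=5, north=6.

First differences are (+3, +2), (+3, +5), (+3, +8), (+3, +11), (+3, +14), (+3, +17); their common second difference is (+0, +3) (constant acceleration).
step 7: east=23, north=63 + (+3, +20) → east=26, north=83
step 8: east=26, north=83 + (+3, +23) → east=29, north=106
step 9: east=29, north=106 + (+3, +26) → east=32, north=132

east=32, north=132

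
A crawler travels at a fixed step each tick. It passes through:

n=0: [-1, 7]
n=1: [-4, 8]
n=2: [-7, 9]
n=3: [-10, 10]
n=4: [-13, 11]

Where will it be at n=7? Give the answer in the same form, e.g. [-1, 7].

Constant displacement of [-3, +1] per step.
step 5: [-13, 11] + [-3, +1] → [-16, 12]
step 6: [-16, 12] + [-3, +1] → [-19, 13]
step 7: [-19, 13] + [-3, +1] → [-22, 14]

[-22, 14]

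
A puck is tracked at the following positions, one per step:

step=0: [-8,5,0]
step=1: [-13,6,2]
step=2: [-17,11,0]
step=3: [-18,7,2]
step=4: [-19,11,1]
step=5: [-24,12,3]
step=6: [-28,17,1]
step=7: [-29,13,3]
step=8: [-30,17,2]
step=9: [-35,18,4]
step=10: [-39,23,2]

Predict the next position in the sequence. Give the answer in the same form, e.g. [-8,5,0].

[-40,19,4]

Step-to-step displacements: [-5,+1,+2], [-4,+5,-2], [-1,-4,+2], [-1,+4,-1], [-5,+1,+2], [-4,+5,-2], [-1,-4,+2], [-1,+4,-1], [-5,+1,+2], [-4,+5,-2] — a repeating cycle of length 4.
step 11: apply [-1,-4,+2] → [-40,19,4]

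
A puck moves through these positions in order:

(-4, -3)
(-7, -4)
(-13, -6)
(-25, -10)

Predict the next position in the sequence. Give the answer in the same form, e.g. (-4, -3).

The jumps are (-3, -1), (-6, -2), (-12, -4) — a geometric progression with ratio 2.
step 4: (-25, -10) + (-24, -8) → (-49, -18)

(-49, -18)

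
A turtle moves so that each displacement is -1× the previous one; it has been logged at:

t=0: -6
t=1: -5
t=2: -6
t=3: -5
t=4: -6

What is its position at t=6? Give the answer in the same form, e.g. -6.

Step-to-step displacements: +1, -1, +1, -1; each is -1× the previous.
step 5: -6 + 1 → -5
step 6: -5 − 1 → -6

-6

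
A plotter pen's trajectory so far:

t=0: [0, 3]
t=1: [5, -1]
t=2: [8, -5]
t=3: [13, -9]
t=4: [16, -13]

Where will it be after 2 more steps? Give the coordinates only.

The moves between consecutive positions are [+5, -4], [+3, -4], [+5, -4], [+3, -4]; they repeat the 2-cycle [[+5, -4], [+3, -4]].
step 5: apply [+5, -4] → [21, -17]
step 6: apply [+3, -4] → [24, -21]

[24, -21]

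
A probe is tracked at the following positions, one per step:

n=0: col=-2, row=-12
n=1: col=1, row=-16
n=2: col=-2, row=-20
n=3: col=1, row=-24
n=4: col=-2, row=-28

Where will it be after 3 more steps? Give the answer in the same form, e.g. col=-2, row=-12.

The col coordinate repeats the cycle [-2, 1] with period 2; step 7 mod 2 = 1, giving 1.
The row coordinate changes by -4 each step, so at step 7 it is -12 + 7·(-4) = -40.

col=1, row=-40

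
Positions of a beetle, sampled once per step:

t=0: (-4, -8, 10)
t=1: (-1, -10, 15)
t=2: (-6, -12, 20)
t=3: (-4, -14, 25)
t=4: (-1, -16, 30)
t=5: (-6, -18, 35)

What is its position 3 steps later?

The first coordinate repeats the cycle [-4, -1, -6] with period 3; step 8 mod 3 = 2, giving -6.
The second coordinate changes by -2 each step, so at step 8 it is -8 + 8·(-2) = -24.
The third coordinate changes by +5 each step, so at step 8 it is 10 + 8·(5) = 50.

(-6, -24, 50)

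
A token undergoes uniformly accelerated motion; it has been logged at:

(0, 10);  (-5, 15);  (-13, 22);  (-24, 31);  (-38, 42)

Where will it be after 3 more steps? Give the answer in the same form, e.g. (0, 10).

(-98, 87)

First differences are (-5, +5), (-8, +7), (-11, +9), (-14, +11); their common second difference is (-3, +2) (constant acceleration).
step 5: (-38, 42) + (-17, +13) → (-55, 55)
step 6: (-55, 55) + (-20, +15) → (-75, 70)
step 7: (-75, 70) + (-23, +17) → (-98, 87)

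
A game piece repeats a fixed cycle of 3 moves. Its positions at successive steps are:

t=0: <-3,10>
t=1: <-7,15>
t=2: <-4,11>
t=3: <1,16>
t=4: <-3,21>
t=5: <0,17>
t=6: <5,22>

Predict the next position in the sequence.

<1,27>

Step-to-step displacements: <-4,+5>, <+3,-4>, <+5,+5>, <-4,+5>, <+3,-4>, <+5,+5> — a repeating cycle of length 3.
step 7: apply <-4,+5> → <1,27>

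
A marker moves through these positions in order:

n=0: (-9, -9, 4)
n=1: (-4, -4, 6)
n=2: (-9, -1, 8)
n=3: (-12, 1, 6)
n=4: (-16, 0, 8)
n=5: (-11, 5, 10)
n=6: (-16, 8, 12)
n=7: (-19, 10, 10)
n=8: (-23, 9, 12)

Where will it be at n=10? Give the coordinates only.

(-23, 17, 16)

Step-to-step displacements: (+5, +5, +2), (-5, +3, +2), (-3, +2, -2), (-4, -1, +2), (+5, +5, +2), (-5, +3, +2), (-3, +2, -2), (-4, -1, +2) — a repeating cycle of length 4.
step 9: apply (+5, +5, +2) → (-18, 14, 14)
step 10: apply (-5, +3, +2) → (-23, 17, 16)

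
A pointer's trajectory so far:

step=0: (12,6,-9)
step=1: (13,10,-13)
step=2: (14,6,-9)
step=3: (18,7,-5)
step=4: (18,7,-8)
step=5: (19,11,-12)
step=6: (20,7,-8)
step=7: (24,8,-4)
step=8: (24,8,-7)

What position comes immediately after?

(25,12,-11)

The moves between consecutive positions are (+1,+4,-4), (+1,-4,+4), (+4,+1,+4), (+0,+0,-3), (+1,+4,-4), (+1,-4,+4), (+4,+1,+4), (+0,+0,-3); they repeat the 4-cycle [(+1,+4,-4), (+1,-4,+4), (+4,+1,+4), (+0,+0,-3)].
step 9: apply (+1,+4,-4) → (25,12,-11)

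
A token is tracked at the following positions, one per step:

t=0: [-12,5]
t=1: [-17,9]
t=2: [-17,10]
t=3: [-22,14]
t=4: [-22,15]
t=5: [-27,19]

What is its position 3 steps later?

Step-to-step displacements: [-5,+4], [+0,+1], [-5,+4], [+0,+1], [-5,+4] — a repeating cycle of length 2.
step 6: apply [+0,+1] → [-27,20]
step 7: apply [-5,+4] → [-32,24]
step 8: apply [+0,+1] → [-32,25]

[-32,25]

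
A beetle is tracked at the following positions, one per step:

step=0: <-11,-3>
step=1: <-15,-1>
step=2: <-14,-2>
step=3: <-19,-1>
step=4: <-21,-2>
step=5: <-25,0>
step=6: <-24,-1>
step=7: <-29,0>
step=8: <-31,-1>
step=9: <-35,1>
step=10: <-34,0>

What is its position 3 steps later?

<-45,2>

Step-to-step displacements: <-4,+2>, <+1,-1>, <-5,+1>, <-2,-1>, <-4,+2>, <+1,-1>, <-5,+1>, <-2,-1>, <-4,+2>, <+1,-1> — a repeating cycle of length 4.
step 11: apply <-5,+1> → <-39,1>
step 12: apply <-2,-1> → <-41,0>
step 13: apply <-4,+2> → <-45,2>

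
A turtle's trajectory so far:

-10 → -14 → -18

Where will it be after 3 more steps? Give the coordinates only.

The position changes by -4 every step.
step 3: -18 − 4 → -22
step 4: -22 − 4 → -26
step 5: -26 − 4 → -30

-30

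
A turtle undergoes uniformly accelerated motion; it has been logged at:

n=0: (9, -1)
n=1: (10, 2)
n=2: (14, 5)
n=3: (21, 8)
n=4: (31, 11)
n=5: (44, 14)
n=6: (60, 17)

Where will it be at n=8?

Successive displacements: (+1, +3), (+4, +3), (+7, +3), (+10, +3), (+13, +3), (+16, +3) — each changes by (+3, +0).
step 7: (60, 17) + (+19, +3) → (79, 20)
step 8: (79, 20) + (+22, +3) → (101, 23)

(101, 23)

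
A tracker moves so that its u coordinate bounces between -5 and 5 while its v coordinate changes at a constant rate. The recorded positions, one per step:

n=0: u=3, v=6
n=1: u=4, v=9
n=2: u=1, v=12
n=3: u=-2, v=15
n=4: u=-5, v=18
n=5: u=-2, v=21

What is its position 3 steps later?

The u coordinate travels 3 per step and bounces off the walls at -5 and 5.
  step 6: -2 → 1
  step 7: 1 → 4
  step 8: 4 → 3
The v coordinate changes by +3 each step: at step 8 it is 30.

u=3, v=30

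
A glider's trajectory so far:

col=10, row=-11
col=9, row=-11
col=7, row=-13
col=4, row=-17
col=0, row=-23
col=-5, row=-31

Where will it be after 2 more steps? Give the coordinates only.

col=-18, row=-53

Taking differences between consecutive positions: (-1, +0), (-2, -2), (-3, -4), (-4, -6), (-5, -8). These grow by (-1, -2) each step.
step 6: col=-5, row=-31 + (-6, -10) → col=-11, row=-41
step 7: col=-11, row=-41 + (-7, -12) → col=-18, row=-53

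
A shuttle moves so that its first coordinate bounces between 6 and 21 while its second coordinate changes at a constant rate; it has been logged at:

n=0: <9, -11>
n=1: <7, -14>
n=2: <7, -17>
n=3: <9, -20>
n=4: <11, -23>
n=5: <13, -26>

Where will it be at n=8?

<19, -35>

The first coordinate reflects between 6 and 21, moving 2 per step.
  step 6: 13 → 15
  step 7: 15 → 17
  step 8: 17 → 19
The second coordinate changes by -3 each step: at step 8 it is -35.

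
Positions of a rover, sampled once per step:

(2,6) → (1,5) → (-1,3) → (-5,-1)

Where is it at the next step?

The jumps are (-1,-1), (-2,-2), (-4,-4) — a geometric progression with ratio 2.
step 4: (-5,-1) + (-8,-8) → (-13,-9)

(-13,-9)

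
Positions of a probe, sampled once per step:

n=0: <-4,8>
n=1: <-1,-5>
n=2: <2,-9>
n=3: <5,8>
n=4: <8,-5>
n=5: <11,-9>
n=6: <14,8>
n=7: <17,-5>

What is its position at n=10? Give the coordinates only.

<26,-5>

First: linear, +3 per step → 26 at step 10.
Second: cycles through 8, -5, -9 every 3 steps. Step 10 lands at position 1 of the cycle → -5.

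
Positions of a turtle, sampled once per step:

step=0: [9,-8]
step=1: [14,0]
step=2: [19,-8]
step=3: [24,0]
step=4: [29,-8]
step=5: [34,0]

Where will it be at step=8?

[49,-8]

First: linear, +5 per step → 49 at step 8.
Second: cycles through -8, 0 every 2 steps. Step 8 lands at position 0 of the cycle → -8.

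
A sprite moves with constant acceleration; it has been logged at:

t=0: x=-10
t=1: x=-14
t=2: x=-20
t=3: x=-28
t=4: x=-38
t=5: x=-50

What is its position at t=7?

x=-80

Taking differences between consecutive positions: -4, -6, -8, -10, -12. These grow by -2 each step.
step 6: -50 − 14 → x=-64
step 7: -64 − 16 → x=-80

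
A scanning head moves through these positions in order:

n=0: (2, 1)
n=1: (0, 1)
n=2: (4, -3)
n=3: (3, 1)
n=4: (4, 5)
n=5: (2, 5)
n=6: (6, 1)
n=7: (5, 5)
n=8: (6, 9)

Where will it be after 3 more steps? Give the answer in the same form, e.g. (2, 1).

Differencing gives (-2, +0), (+4, -4), (-1, +4), (+1, +4), (-2, +0), (+4, -4), (-1, +4), (+1, +4). This is the pattern (-2, +0), (+4, -4), (-1, +4), (+1, +4) repeated.
step 9: apply (-2, +0) → (4, 9)
step 10: apply (+4, -4) → (8, 5)
step 11: apply (-1, +4) → (7, 9)

(7, 9)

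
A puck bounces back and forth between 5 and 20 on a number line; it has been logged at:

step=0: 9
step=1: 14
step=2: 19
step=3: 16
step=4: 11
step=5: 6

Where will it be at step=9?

16

The value reflects between 5 and 20, moving 5 per step.
  step 6: 6 → 9
  step 7: 9 → 14
  step 8: 14 → 19
  step 9: 19 → 16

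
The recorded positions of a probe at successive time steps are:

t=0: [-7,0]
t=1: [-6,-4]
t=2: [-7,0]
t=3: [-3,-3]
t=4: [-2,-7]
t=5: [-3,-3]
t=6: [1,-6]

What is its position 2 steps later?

[1,-6]

The moves between consecutive positions are [+1,-4], [-1,+4], [+4,-3], [+1,-4], [-1,+4], [+4,-3]; they repeat the 3-cycle [[+1,-4], [-1,+4], [+4,-3]].
step 7: apply [+1,-4] → [2,-10]
step 8: apply [-1,+4] → [1,-6]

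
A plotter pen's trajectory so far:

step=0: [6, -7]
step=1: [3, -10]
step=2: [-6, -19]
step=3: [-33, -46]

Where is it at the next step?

[-114, -127]

The jumps are [-3, -3], [-9, -9], [-27, -27] — a geometric progression with ratio 3.
step 4: [-33, -46] + [-81, -81] → [-114, -127]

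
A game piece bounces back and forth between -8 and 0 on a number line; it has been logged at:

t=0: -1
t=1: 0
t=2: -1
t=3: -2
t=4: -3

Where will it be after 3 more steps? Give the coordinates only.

The value travels 1 per step and bounces off the walls at -8 and 0.
  step 5: -3 → -4
  step 6: -4 → -5
  step 7: -5 → -6

-6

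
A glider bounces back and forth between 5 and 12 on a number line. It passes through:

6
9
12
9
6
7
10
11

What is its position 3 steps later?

The value reflects between 5 and 12, moving 3 per step.
  step 8: 11 → 8
  step 9: 8 → 5
  step 10: 5 → 8

8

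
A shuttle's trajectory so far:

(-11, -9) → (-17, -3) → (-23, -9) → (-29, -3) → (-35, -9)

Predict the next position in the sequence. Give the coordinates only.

(-41, -3)

First: linear, -6 per step → -41 at step 5.
Second: cycles through -9, -3 every 2 steps. Step 5 lands at position 1 of the cycle → -3.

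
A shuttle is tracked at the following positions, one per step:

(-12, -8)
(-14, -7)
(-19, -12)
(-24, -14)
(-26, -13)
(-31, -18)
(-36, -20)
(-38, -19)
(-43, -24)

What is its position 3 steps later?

(-55, -30)

The moves between consecutive positions are (-2, +1), (-5, -5), (-5, -2), (-2, +1), (-5, -5), (-5, -2), (-2, +1), (-5, -5); they repeat the 3-cycle [(-2, +1), (-5, -5), (-5, -2)].
step 9: apply (-5, -2) → (-48, -26)
step 10: apply (-2, +1) → (-50, -25)
step 11: apply (-5, -5) → (-55, -30)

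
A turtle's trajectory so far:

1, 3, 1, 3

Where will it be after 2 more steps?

Step-to-step displacements: +2, -2, +2; each is -1× the previous.
step 4: 3 − 2 → 1
step 5: 1 + 2 → 3

3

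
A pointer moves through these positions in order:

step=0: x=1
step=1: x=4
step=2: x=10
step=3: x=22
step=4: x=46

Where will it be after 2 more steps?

x=190

Step-to-step displacements: +3, +6, +12, +24; each is 2× the previous.
step 5: 46 + 48 → x=94
step 6: 94 + 96 → x=190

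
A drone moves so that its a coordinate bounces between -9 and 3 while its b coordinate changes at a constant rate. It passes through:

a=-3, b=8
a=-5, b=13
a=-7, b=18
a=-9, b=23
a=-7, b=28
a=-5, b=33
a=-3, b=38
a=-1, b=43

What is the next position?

The a coordinate reflects between -9 and 3, moving 2 per step.
  step 8: -1 → 1
The b coordinate changes by +5 each step: at step 8 it is 48.

a=1, b=48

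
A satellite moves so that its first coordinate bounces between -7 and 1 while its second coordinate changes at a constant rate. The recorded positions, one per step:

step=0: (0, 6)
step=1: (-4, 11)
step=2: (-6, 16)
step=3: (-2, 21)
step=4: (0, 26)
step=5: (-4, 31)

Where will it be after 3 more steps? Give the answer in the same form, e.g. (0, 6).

The first coordinate reflects between -7 and 1, moving 4 per step.
  step 6: -4 → -6
  step 7: -6 → -2
  step 8: -2 → 0
The second coordinate changes by +5 each step: at step 8 it is 46.

(0, 46)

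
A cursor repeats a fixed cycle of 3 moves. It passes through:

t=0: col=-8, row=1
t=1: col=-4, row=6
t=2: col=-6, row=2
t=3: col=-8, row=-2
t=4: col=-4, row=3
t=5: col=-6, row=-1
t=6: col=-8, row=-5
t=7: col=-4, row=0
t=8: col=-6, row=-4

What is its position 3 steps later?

col=-6, row=-7

The moves between consecutive positions are (+4, +5), (-2, -4), (-2, -4), (+4, +5), (-2, -4), (-2, -4), (+4, +5), (-2, -4); they repeat the 3-cycle [(+4, +5), (-2, -4), (-2, -4)].
step 9: apply (-2, -4) → col=-8, row=-8
step 10: apply (+4, +5) → col=-4, row=-3
step 11: apply (-2, -4) → col=-6, row=-7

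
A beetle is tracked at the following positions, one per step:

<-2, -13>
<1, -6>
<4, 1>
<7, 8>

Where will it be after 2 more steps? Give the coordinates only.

Each step adds <+3, +7> to the position.
step 4: <7, 8> + <+3, +7> → <10, 15>
step 5: <10, 15> + <+3, +7> → <13, 22>

<13, 22>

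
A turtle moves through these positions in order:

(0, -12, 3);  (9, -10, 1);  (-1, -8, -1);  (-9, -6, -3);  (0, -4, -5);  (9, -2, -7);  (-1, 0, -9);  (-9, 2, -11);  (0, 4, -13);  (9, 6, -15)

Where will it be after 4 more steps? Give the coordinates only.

The first coordinate repeats the cycle [0, 9, -1, -9] with period 4; step 13 mod 4 = 1, giving 9.
The second coordinate changes by +2 each step, so at step 13 it is -12 + 13·(2) = 14.
The third coordinate changes by -2 each step, so at step 13 it is 3 + 13·(-2) = -23.

(9, 14, -23)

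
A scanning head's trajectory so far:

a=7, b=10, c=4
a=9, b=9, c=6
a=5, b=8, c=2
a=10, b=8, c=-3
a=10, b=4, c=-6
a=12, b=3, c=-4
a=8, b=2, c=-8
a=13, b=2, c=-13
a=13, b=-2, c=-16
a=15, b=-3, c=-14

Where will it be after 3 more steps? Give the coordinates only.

The moves between consecutive positions are (+2, -1, +2), (-4, -1, -4), (+5, +0, -5), (+0, -4, -3), (+2, -1, +2), (-4, -1, -4), (+5, +0, -5), (+0, -4, -3), (+2, -1, +2); they repeat the 4-cycle [(+2, -1, +2), (-4, -1, -4), (+5, +0, -5), (+0, -4, -3)].
step 10: apply (-4, -1, -4) → a=11, b=-4, c=-18
step 11: apply (+5, +0, -5) → a=16, b=-4, c=-23
step 12: apply (+0, -4, -3) → a=16, b=-8, c=-26

a=16, b=-8, c=-26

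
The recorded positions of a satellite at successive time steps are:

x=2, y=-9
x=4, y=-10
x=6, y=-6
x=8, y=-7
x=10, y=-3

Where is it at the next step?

x=12, y=-4

Step-to-step displacements: (+2,-1), (+2,+4), (+2,-1), (+2,+4) — a repeating cycle of length 2.
step 5: apply (+2,-1) → x=12, y=-4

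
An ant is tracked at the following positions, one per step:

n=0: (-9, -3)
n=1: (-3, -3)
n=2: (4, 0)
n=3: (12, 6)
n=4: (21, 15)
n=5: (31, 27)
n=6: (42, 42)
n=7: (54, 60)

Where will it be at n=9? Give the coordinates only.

(81, 105)

First differences are (+6, +0), (+7, +3), (+8, +6), (+9, +9), (+10, +12), (+11, +15), (+12, +18); their common second difference is (+1, +3) (constant acceleration).
step 8: (54, 60) + (+13, +21) → (67, 81)
step 9: (67, 81) + (+14, +24) → (81, 105)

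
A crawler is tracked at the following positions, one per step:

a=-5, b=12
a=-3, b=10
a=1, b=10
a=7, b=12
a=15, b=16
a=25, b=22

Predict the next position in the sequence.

a=37, b=30

First differences are (+2,-2), (+4,+0), (+6,+2), (+8,+4), (+10,+6); their common second difference is (+2,+2) (constant acceleration).
step 6: a=25, b=22 + (+12,+8) → a=37, b=30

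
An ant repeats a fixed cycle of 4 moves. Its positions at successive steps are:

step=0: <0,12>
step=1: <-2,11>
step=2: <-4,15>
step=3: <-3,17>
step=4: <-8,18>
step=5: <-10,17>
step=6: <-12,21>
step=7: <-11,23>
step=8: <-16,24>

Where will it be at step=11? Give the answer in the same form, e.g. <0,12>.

<-19,29>

The moves between consecutive positions are <-2,-1>, <-2,+4>, <+1,+2>, <-5,+1>, <-2,-1>, <-2,+4>, <+1,+2>, <-5,+1>; they repeat the 4-cycle [<-2,-1>, <-2,+4>, <+1,+2>, <-5,+1>].
step 9: apply <-2,-1> → <-18,23>
step 10: apply <-2,+4> → <-20,27>
step 11: apply <+1,+2> → <-19,29>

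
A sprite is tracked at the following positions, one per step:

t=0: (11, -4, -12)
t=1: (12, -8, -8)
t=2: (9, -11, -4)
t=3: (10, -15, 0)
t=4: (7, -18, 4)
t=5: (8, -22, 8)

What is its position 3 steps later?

Step-to-step displacements: (+1, -4, +4), (-3, -3, +4), (+1, -4, +4), (-3, -3, +4), (+1, -4, +4) — a repeating cycle of length 2.
step 6: apply (-3, -3, +4) → (5, -25, 12)
step 7: apply (+1, -4, +4) → (6, -29, 16)
step 8: apply (-3, -3, +4) → (3, -32, 20)

(3, -32, 20)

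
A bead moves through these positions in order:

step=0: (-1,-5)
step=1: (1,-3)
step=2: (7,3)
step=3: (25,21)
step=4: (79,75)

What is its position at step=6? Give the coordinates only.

(727,723)

The jumps are (+2,+2), (+6,+6), (+18,+18), (+54,+54) — a geometric progression with ratio 3.
step 5: (79,75) + (+162,+162) → (241,237)
step 6: (241,237) + (+486,+486) → (727,723)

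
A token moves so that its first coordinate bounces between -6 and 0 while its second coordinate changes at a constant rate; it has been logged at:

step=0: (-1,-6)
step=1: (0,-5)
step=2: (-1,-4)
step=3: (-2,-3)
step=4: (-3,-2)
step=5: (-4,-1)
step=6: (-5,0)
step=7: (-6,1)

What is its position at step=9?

The first coordinate travels 1 per step and bounces off the walls at -6 and 0.
  step 8: -6 → -5
  step 9: -5 → -4
The second coordinate changes by +1 each step: at step 9 it is 3.

(-4,3)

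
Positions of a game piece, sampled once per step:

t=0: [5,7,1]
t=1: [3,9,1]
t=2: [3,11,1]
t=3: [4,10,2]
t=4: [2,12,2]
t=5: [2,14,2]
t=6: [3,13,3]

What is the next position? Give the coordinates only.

[1,15,3]

The moves between consecutive positions are [-2,+2,+0], [+0,+2,+0], [+1,-1,+1], [-2,+2,+0], [+0,+2,+0], [+1,-1,+1]; they repeat the 3-cycle [[-2,+2,+0], [+0,+2,+0], [+1,-1,+1]].
step 7: apply [-2,+2,+0] → [1,15,3]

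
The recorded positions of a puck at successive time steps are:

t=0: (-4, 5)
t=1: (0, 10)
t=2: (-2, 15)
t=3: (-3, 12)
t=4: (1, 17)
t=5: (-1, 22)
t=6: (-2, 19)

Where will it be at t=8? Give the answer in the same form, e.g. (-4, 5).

Step-to-step displacements: (+4, +5), (-2, +5), (-1, -3), (+4, +5), (-2, +5), (-1, -3) — a repeating cycle of length 3.
step 7: apply (+4, +5) → (2, 24)
step 8: apply (-2, +5) → (0, 29)

(0, 29)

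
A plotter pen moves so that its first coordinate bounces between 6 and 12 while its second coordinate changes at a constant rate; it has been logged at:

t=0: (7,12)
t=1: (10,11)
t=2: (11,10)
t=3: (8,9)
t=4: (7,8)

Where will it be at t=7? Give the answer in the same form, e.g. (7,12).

The first coordinate reflects between 6 and 12, moving 3 per step.
  step 5: 7 → 10
  step 6: 10 → 11
  step 7: 11 → 8
The second coordinate changes by -1 each step: at step 7 it is 5.

(8,5)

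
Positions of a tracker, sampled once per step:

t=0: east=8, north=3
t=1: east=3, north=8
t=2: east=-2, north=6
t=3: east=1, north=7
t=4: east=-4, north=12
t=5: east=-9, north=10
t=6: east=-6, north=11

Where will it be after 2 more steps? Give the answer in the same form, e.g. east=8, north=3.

east=-16, north=14

Step-to-step displacements: (-5,+5), (-5,-2), (+3,+1), (-5,+5), (-5,-2), (+3,+1) — a repeating cycle of length 3.
step 7: apply (-5,+5) → east=-11, north=16
step 8: apply (-5,-2) → east=-16, north=14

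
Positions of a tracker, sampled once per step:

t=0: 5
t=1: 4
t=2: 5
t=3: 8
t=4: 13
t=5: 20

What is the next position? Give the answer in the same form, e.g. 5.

Taking differences between consecutive positions: -1, +1, +3, +5, +7. These grow by +2 each step.
step 6: 20 + 9 → 29

29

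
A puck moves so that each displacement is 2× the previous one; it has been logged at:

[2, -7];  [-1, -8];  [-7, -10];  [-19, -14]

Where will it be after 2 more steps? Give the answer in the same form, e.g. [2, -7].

Step-to-step displacements: [-3, -1], [-6, -2], [-12, -4]; each is 2× the previous.
step 4: [-19, -14] + [-24, -8] → [-43, -22]
step 5: [-43, -22] + [-48, -16] → [-91, -38]

[-91, -38]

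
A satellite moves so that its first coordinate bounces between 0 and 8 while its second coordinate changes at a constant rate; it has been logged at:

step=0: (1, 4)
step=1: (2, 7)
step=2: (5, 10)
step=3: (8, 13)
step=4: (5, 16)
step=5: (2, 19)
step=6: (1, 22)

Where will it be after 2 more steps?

(7, 28)

The first coordinate reflects between 0 and 8, moving 3 per step.
  step 7: 1 → 4
  step 8: 4 → 7
The second coordinate changes by +3 each step: at step 8 it is 28.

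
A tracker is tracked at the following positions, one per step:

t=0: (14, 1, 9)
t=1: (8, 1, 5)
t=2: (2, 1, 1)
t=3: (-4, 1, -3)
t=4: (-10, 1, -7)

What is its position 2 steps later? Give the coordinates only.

Each step adds (-6, +0, -4) to the position.
step 5: (-10, 1, -7) + (-6, +0, -4) → (-16, 1, -11)
step 6: (-16, 1, -11) + (-6, +0, -4) → (-22, 1, -15)

(-22, 1, -15)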